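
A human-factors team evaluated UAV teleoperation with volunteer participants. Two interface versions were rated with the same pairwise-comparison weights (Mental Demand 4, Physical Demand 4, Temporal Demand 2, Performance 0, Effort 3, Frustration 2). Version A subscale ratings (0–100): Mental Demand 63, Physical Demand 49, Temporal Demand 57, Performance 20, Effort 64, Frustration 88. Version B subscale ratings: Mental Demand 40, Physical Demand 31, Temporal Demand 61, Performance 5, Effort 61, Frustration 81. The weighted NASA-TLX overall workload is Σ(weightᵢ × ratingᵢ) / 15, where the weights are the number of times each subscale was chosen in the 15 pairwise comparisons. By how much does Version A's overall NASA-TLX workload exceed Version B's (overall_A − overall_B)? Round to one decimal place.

Version A weighted sum = 4·63 + 4·49 + 2·57 + 0·20 + 3·64 + 2·88 = 252 + 196 + 114 + 0 + 192 + 176 = 930; overall_A = 930/15 = 62.0000.
Version B weighted sum = 4·40 + 4·31 + 2·61 + 0·5 + 3·61 + 2·81 = 160 + 124 + 122 + 0 + 183 + 162 = 751; overall_B = 751/15 = 50.0667.
Difference = 62.0000 − 50.0667 = 11.9333 ≈ 11.9.

11.9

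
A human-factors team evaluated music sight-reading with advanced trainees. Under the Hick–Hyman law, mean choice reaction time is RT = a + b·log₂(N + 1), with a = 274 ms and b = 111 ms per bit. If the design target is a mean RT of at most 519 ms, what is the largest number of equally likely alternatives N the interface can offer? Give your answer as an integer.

3

Set 274 + 111·log₂(N + 1) ≤ 519.
log₂(N + 1) ≤ (519 − 274) / 111 = 2.2072.
N + 1 ≤ 2^2.2072 = 4.6178.
N ≤ 3.6178, so the largest integer N is 3.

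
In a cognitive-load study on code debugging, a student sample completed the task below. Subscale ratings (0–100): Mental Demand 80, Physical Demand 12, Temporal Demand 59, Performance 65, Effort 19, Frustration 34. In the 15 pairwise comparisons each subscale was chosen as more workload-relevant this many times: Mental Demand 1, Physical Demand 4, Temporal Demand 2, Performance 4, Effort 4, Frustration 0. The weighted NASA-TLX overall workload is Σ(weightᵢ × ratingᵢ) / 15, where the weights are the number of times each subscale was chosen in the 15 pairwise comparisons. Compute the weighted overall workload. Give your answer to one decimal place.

38.8

The tallies are the weights (they sum to 15).
Weighted sum = 1·80 + 4·12 + 2·59 + 4·65 + 4·19 + 0·34
            = 80 + 48 + 118 + 260 + 76 + 0 = 582.
Overall workload = 582 / 15 = 38.8000 ≈ 38.8.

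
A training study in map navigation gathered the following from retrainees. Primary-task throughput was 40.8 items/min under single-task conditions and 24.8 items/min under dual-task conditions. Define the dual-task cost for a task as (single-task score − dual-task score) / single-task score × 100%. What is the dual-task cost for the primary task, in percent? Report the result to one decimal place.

Cost = (40.8 − 24.8) / 40.8 × 100%
     = 16.0000 / 40.8 × 100% = 39.2157%.
≈ 39.2%.

39.2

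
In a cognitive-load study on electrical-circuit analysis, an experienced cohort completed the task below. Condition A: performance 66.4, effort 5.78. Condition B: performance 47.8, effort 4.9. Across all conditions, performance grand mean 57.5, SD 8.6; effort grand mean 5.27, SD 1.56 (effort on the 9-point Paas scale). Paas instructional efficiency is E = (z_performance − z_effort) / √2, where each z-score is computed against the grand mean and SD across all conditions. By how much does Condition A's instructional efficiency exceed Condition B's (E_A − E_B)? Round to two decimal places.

1.13

Condition A: z_P = (66.4 − 57.5)/8.6 = 1.0349; z_E = (5.78 − 5.27)/1.56 = 0.3269; E_A = (1.0349 − 0.3269)/√2 = 0.5006.
Condition B: z_P = (47.8 − 57.5)/8.6 = -1.1279; z_E = (4.9 − 5.27)/1.56 = -0.2372; E_B = (-1.1279 − (-0.2372))/√2 = -0.6298.
E_A − E_B = 0.5006 − (-0.6298) = 1.1304 ≈ 1.13.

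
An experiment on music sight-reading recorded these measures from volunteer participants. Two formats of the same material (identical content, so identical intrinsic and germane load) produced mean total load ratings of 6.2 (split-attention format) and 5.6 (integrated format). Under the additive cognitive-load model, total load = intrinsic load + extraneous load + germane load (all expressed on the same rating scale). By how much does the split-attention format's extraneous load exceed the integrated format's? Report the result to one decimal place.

0.6

Intrinsic and germane load are equal across formats, so the difference in total load equals the difference in extraneous load.
Extraneous-load difference = 6.2 − 5.6 = 0.6.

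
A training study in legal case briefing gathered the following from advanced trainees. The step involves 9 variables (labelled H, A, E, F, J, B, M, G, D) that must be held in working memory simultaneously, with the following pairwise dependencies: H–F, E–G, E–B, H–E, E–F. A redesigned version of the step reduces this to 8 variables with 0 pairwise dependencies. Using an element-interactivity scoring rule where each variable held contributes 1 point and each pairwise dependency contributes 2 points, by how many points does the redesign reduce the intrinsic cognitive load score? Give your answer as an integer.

11

Original: 9 × 1 + 5 × 2 = 9 + 10 = 19.
Redesigned: 8 × 1 + 0 × 2 = 8 + 0 = 8.
Reduction = 19 − 8 = 11.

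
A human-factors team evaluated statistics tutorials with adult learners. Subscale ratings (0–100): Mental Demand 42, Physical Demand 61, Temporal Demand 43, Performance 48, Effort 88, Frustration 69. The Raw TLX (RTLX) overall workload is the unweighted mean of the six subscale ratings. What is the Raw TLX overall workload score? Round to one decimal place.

58.5

Sum of ratings = 42 + 61 + 43 + 48 + 88 + 69 = 351.
RTLX = 351 / 6 = 58.5000 ≈ 58.5.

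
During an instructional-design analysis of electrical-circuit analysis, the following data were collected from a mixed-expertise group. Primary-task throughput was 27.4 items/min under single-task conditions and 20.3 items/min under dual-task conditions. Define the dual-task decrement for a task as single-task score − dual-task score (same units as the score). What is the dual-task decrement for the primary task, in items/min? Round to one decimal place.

7.1

Decrement = 27.4 − 20.3 = 7.1000 items/min ≈ 7.1 items/min.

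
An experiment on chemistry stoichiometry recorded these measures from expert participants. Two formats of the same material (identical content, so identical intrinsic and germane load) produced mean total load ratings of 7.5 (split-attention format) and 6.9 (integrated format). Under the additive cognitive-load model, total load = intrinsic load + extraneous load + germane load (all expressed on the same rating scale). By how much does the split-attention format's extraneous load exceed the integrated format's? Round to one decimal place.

Intrinsic and germane load are equal across formats, so the difference in total load equals the difference in extraneous load.
Extraneous-load difference = 7.5 − 6.9 = 0.6.

0.6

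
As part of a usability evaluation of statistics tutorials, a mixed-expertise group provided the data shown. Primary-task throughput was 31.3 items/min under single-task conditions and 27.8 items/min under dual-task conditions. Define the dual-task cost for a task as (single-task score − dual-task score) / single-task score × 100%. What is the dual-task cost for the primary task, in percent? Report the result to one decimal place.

11.2

Cost = (31.3 − 27.8) / 31.3 × 100%
     = 3.5000 / 31.3 × 100% = 11.1821%.
≈ 11.2%.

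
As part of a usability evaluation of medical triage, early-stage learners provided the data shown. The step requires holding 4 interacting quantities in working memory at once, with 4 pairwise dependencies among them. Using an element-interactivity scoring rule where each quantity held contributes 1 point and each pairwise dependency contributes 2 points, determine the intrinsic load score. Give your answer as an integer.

Element contribution: 4 × 1 = 4.
Interaction contribution: 4 × 2 = 8.
Intrinsic load = 4 + 8 = 12.

12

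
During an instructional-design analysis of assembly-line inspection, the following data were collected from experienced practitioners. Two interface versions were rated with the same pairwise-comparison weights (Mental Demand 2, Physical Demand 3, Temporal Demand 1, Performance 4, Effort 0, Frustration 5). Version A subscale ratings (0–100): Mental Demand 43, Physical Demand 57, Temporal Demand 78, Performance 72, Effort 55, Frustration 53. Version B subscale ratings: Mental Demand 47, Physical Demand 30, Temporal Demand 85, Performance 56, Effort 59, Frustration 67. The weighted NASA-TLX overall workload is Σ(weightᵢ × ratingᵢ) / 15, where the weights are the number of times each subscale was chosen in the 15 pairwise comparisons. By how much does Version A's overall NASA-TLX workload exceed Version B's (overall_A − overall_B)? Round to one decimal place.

4.0

Version A weighted sum = 2·43 + 3·57 + 1·78 + 4·72 + 0·55 + 5·53 = 86 + 171 + 78 + 288 + 0 + 265 = 888; overall_A = 888/15 = 59.2000.
Version B weighted sum = 2·47 + 3·30 + 1·85 + 4·56 + 0·59 + 5·67 = 94 + 90 + 85 + 224 + 0 + 335 = 828; overall_B = 828/15 = 55.2000.
Difference = 59.2000 − 55.2000 = 4.0000 ≈ 4.0.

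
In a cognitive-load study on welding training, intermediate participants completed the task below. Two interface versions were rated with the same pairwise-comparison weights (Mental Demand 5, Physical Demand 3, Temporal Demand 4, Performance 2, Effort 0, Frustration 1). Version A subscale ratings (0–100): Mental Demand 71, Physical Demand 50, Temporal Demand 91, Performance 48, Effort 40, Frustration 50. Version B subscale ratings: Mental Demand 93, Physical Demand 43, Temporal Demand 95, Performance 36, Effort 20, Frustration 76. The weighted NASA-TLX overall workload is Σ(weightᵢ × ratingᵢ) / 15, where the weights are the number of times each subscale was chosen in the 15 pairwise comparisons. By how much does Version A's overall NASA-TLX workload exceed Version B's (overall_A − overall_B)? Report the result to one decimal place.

-7.1

Version A weighted sum = 5·71 + 3·50 + 4·91 + 2·48 + 0·40 + 1·50 = 355 + 150 + 364 + 96 + 0 + 50 = 1015; overall_A = 1015/15 = 67.6667.
Version B weighted sum = 5·93 + 3·43 + 4·95 + 2·36 + 0·20 + 1·76 = 465 + 129 + 380 + 72 + 0 + 76 = 1122; overall_B = 1122/15 = 74.8000.
Difference = 67.6667 − 74.8000 = -7.1333 ≈ -7.1.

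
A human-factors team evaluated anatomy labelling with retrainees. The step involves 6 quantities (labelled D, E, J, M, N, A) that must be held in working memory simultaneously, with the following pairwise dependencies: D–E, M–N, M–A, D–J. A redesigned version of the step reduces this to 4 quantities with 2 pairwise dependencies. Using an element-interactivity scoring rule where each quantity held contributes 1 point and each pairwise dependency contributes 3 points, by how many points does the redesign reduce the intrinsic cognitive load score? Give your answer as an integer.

Original: 6 × 1 + 4 × 3 = 6 + 12 = 18.
Redesigned: 4 × 1 + 2 × 3 = 4 + 6 = 10.
Reduction = 18 − 10 = 8.

8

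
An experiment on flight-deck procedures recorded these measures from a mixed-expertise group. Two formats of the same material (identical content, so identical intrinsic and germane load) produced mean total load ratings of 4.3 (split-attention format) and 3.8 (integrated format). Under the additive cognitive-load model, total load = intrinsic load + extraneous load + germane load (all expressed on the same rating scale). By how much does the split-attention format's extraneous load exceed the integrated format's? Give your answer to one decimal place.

Intrinsic and germane load are equal across formats, so the difference in total load equals the difference in extraneous load.
Extraneous-load difference = 4.3 − 3.8 = 0.5.

0.5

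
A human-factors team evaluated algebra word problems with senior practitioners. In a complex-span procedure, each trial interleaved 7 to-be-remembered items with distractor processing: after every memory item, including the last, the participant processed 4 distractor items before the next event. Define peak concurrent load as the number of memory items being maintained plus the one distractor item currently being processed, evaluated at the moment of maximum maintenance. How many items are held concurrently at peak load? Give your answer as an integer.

Maintenance is greatest during the distractor(s) after memory item 7: all 7 memory items are being held.
One distractor item is concurrently being processed.
Peak concurrent load = 7 + 1 = 8 items.

8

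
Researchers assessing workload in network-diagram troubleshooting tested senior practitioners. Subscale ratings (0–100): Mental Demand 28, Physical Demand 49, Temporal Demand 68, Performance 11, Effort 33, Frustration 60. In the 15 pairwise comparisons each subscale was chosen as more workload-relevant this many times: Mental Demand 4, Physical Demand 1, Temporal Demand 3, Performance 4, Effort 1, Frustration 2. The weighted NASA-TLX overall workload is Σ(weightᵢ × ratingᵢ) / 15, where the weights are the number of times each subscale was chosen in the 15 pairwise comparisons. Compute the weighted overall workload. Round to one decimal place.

37.5

The tallies are the weights (they sum to 15).
Weighted sum = 4·28 + 1·49 + 3·68 + 4·11 + 1·33 + 2·60
            = 112 + 49 + 204 + 44 + 33 + 120 = 562.
Overall workload = 562 / 15 = 37.4667 ≈ 37.5.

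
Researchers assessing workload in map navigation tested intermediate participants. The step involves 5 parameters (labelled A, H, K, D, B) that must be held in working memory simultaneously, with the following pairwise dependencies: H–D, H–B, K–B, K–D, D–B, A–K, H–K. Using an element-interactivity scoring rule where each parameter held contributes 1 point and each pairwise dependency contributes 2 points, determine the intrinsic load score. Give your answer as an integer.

19

Count of parameters held simultaneously: 5.
Count of pairwise dependencies listed: 7.
Element contribution: 5 × 1 = 5.
Interaction contribution: 7 × 2 = 14.
Intrinsic load = 5 + 14 = 19.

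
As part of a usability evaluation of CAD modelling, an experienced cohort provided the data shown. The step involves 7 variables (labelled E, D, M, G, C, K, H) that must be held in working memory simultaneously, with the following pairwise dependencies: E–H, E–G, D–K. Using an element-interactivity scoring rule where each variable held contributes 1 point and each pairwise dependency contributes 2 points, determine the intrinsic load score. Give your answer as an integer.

13

Count of variables held simultaneously: 7.
Count of pairwise dependencies listed: 3.
Element contribution: 7 × 1 = 7.
Interaction contribution: 3 × 2 = 6.
Intrinsic load = 7 + 6 = 13.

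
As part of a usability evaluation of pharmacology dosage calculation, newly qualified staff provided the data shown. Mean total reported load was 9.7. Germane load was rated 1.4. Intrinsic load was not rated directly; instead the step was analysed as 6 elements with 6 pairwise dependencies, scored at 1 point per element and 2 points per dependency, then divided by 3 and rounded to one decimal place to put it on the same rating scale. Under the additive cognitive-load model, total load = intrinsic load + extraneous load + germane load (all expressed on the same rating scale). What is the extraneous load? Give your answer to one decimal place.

2.3

Intrinsic (element-interactivity): (6 × 1 + 6 × 2) / 3 = 18 / 3 = 6.0000 → 6.0.
extraneous load = total − intrinsic − germane
             = 9.7 − 6.0 − 1.4 = 2.3.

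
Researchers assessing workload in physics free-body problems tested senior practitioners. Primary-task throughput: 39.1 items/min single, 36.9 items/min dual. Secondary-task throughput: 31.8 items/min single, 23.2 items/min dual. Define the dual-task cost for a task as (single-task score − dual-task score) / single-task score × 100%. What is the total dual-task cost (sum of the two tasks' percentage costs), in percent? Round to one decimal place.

Primary cost = (39.1 − 36.9) / 39.1 × 100% = 5.6266%.
Secondary cost = (31.8 − 23.2) / 31.8 × 100% = 27.0440%.
Total = 5.6266% + 27.0440% = 32.6706% ≈ 32.7%.

32.7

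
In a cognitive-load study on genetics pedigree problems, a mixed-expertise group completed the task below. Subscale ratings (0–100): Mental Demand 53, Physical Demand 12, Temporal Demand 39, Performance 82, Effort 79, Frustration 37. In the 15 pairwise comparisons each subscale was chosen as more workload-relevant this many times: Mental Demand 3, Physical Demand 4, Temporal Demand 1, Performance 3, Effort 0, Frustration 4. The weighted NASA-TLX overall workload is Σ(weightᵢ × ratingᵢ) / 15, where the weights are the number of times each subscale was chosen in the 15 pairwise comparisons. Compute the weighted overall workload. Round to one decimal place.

42.7

The tallies are the weights (they sum to 15).
Weighted sum = 3·53 + 4·12 + 1·39 + 3·82 + 0·79 + 4·37
            = 159 + 48 + 39 + 246 + 0 + 148 = 640.
Overall workload = 640 / 15 = 42.6667 ≈ 42.7.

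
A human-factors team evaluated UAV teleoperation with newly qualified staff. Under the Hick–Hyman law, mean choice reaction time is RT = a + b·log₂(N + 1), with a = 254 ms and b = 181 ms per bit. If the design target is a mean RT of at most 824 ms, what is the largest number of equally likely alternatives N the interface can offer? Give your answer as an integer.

Set 254 + 181·log₂(N + 1) ≤ 824.
log₂(N + 1) ≤ (824 − 254) / 181 = 3.1492.
N + 1 ≤ 2^3.1492 = 8.8716.
N ≤ 7.8716, so the largest integer N is 7.

7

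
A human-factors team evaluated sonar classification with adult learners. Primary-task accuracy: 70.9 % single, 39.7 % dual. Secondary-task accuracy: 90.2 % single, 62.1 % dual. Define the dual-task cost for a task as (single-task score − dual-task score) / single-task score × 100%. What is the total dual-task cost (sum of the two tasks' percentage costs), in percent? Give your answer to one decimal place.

Primary cost = (70.9 − 39.7) / 70.9 × 100% = 44.0056%.
Secondary cost = (90.2 − 62.1) / 90.2 × 100% = 31.1530%.
Total = 44.0056% + 31.1530% = 75.1586% ≈ 75.2%.

75.2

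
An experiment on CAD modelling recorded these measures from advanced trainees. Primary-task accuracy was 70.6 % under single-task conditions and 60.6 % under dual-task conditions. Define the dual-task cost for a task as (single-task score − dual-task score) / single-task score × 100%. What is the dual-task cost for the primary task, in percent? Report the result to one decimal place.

Cost = (70.6 − 60.6) / 70.6 × 100%
     = 10.0000 / 70.6 × 100% = 14.1643%.
≈ 14.2%.

14.2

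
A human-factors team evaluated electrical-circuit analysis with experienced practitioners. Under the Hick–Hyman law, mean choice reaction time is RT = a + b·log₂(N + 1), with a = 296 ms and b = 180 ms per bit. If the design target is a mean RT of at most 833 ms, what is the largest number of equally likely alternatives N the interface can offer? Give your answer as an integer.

Set 296 + 180·log₂(N + 1) ≤ 833.
log₂(N + 1) ≤ (833 − 296) / 180 = 2.9833.
N + 1 ≤ 2^2.9833 = 7.9079.
N ≤ 6.9079, so the largest integer N is 6.

6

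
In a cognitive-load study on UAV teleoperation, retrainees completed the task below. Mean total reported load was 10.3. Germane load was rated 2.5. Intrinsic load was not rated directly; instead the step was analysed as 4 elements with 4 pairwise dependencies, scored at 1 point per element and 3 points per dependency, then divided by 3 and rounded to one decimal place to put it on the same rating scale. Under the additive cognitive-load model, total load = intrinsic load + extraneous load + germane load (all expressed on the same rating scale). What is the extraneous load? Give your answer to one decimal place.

Intrinsic (element-interactivity): (4 × 1 + 4 × 3) / 3 = 16 / 3 = 5.3333 → 5.3.
extraneous load = total − intrinsic − germane
             = 10.3 − 5.3 − 2.5 = 2.5.

2.5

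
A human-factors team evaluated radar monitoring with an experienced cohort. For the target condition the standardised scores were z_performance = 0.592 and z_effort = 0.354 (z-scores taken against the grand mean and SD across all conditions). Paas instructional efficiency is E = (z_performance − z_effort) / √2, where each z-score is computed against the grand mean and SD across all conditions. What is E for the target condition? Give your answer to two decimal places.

0.17

z_P − z_E = 0.592 − 0.354 = 0.2380.
E = 0.2380 / √2 = 0.2380 / 1.41421 = 0.1683 ≈ 0.17.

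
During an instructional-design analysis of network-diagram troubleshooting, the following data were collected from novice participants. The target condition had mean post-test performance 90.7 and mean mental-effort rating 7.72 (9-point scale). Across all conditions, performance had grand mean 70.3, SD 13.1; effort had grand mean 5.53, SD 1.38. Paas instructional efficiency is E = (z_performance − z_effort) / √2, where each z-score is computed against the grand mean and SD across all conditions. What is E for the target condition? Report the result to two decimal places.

-0.02

z_performance = (90.7 − 70.3) / 13.1 = 20.4000 / 13.1 = 1.5573.
z_effort = (7.72 − 5.53) / 1.38 = 2.1900 / 1.38 = 1.5870.
z_P − z_E = 1.5573 − 1.5870 = -0.0297.
E = -0.0297 / √2 = -0.0297 / 1.41421 = -0.0210 ≈ -0.02.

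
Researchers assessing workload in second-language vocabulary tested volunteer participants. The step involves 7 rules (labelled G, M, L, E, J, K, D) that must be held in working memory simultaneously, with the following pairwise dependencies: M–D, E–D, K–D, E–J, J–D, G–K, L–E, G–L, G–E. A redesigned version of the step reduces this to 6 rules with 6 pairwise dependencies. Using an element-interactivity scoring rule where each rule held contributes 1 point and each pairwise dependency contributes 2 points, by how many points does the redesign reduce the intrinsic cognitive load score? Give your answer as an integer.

7

Original: 7 × 1 + 9 × 2 = 7 + 18 = 25.
Redesigned: 6 × 1 + 6 × 2 = 6 + 12 = 18.
Reduction = 25 − 18 = 7.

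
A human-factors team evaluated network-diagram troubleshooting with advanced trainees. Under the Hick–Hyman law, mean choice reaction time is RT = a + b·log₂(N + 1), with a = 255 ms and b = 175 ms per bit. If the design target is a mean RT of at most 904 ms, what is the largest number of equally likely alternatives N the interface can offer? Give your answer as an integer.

Set 255 + 175·log₂(N + 1) ≤ 904.
log₂(N + 1) ≤ (904 − 255) / 175 = 3.7086.
N + 1 ≤ 2^3.7086 = 13.0737.
N ≤ 12.0737, so the largest integer N is 12.

12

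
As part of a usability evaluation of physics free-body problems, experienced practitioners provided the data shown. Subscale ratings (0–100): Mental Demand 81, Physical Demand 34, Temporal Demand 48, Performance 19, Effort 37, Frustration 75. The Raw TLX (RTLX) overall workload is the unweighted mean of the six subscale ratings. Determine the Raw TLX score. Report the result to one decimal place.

Sum of ratings = 81 + 34 + 48 + 19 + 37 + 75 = 294.
RTLX = 294 / 6 = 49.0000 ≈ 49.0.

49.0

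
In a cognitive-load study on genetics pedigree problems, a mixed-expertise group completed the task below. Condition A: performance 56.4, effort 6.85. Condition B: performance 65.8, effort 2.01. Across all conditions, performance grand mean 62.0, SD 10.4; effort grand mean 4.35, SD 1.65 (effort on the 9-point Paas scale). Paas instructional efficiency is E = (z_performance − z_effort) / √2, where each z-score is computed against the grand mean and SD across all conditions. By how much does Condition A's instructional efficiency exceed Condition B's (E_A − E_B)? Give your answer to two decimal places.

Condition A: z_P = (56.4 − 62.0)/10.4 = -0.5385; z_E = (6.85 − 4.35)/1.65 = 1.5152; E_A = (-0.5385 − 1.5152)/√2 = -1.4522.
Condition B: z_P = (65.8 − 62.0)/10.4 = 0.3654; z_E = (2.01 − 4.35)/1.65 = -1.4182; E_B = (0.3654 − (-1.4182))/√2 = 1.2612.
E_A − E_B = -1.4522 − 1.2612 = -2.7134 ≈ -2.71.

-2.71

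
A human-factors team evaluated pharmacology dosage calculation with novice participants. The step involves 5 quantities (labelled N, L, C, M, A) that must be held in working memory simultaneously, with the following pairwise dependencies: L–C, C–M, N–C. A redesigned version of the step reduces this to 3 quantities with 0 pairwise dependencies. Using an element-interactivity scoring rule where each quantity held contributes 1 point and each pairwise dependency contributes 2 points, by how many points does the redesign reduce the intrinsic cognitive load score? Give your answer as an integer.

8

Original: 5 × 1 + 3 × 2 = 5 + 6 = 11.
Redesigned: 3 × 1 + 0 × 2 = 3 + 0 = 3.
Reduction = 11 − 3 = 8.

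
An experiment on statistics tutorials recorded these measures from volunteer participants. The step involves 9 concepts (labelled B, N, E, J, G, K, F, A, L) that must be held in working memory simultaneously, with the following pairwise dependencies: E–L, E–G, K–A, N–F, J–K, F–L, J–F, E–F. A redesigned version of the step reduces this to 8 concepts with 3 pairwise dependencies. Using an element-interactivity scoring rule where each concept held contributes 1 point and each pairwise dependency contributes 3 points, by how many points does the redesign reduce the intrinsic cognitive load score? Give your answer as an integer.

Original: 9 × 1 + 8 × 3 = 9 + 24 = 33.
Redesigned: 8 × 1 + 3 × 3 = 8 + 9 = 17.
Reduction = 33 − 17 = 16.

16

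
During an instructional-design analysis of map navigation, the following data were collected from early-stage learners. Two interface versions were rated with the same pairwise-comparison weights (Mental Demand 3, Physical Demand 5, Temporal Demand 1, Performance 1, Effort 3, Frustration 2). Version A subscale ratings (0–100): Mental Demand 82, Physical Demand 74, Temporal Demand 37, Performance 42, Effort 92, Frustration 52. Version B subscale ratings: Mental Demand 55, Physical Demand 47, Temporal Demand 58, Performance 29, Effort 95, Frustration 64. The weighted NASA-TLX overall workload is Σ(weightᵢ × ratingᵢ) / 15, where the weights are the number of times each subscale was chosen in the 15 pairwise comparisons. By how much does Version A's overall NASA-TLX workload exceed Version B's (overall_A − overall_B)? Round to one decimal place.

Version A weighted sum = 3·82 + 5·74 + 1·37 + 1·42 + 3·92 + 2·52 = 246 + 370 + 37 + 42 + 276 + 104 = 1075; overall_A = 1075/15 = 71.6667.
Version B weighted sum = 3·55 + 5·47 + 1·58 + 1·29 + 3·95 + 2·64 = 165 + 235 + 58 + 29 + 285 + 128 = 900; overall_B = 900/15 = 60.0000.
Difference = 71.6667 − 60.0000 = 11.6667 ≈ 11.7.

11.7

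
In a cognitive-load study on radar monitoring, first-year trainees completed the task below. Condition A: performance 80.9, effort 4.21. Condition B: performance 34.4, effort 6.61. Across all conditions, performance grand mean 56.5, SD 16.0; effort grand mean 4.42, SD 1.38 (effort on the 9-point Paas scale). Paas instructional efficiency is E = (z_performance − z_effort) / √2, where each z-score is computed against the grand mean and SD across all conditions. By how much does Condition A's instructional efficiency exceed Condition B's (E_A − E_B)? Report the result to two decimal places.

3.28

Condition A: z_P = (80.9 − 56.5)/16.0 = 1.5250; z_E = (4.21 − 4.42)/1.38 = -0.1522; E_A = (1.5250 − (-0.1522))/√2 = 1.1860.
Condition B: z_P = (34.4 − 56.5)/16.0 = -1.3813; z_E = (6.61 − 4.42)/1.38 = 1.5870; E_B = (-1.3813 − 1.5870)/√2 = -2.0989.
E_A − E_B = 1.1860 − (-2.0989) = 3.2849 ≈ 3.28.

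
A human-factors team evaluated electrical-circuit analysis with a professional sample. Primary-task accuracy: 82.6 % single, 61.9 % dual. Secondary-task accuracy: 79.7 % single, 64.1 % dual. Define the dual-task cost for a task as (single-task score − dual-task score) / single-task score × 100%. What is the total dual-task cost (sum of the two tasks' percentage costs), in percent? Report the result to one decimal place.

Primary cost = (82.6 − 61.9) / 82.6 × 100% = 25.0605%.
Secondary cost = (79.7 − 64.1) / 79.7 × 100% = 19.5734%.
Total = 25.0605% + 19.5734% = 44.6339% ≈ 44.6%.

44.6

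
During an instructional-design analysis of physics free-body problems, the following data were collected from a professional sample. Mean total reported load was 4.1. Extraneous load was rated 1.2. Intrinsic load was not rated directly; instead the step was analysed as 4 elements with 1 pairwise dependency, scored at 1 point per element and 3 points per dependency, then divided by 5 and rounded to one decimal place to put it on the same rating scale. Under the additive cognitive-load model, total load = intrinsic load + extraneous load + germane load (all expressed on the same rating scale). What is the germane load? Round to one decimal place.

1.5

Intrinsic (element-interactivity): (4 × 1 + 1 × 3) / 5 = 7 / 5 = 1.4000 → 1.4.
germane load = total − intrinsic − extraneous
             = 4.1 − 1.4 − 1.2 = 1.5.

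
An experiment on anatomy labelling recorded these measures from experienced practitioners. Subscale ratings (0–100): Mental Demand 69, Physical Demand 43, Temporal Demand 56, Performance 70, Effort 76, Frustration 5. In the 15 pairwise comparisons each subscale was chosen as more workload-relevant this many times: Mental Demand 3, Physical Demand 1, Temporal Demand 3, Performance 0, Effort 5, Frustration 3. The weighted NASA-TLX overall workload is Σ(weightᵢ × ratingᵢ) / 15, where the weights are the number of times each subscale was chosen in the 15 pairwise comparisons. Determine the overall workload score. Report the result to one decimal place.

The tallies are the weights (they sum to 15).
Weighted sum = 3·69 + 1·43 + 3·56 + 0·70 + 5·76 + 3·5
            = 207 + 43 + 168 + 0 + 380 + 15 = 813.
Overall workload = 813 / 15 = 54.2000 ≈ 54.2.

54.2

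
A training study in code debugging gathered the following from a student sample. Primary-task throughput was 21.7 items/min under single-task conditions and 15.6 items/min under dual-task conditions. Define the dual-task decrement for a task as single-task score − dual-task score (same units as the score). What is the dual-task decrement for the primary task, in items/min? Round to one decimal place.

Decrement = 21.7 − 15.6 = 6.1000 items/min ≈ 6.1 items/min.

6.1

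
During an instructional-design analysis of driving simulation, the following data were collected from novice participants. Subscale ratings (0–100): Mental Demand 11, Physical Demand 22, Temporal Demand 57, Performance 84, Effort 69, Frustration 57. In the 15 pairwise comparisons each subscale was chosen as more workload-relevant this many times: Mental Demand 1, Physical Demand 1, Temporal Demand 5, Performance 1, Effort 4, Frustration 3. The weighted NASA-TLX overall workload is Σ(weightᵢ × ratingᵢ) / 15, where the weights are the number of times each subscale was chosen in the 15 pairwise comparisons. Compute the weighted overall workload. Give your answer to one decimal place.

The tallies are the weights (they sum to 15).
Weighted sum = 1·11 + 1·22 + 5·57 + 1·84 + 4·69 + 3·57
            = 11 + 22 + 285 + 84 + 276 + 171 = 849.
Overall workload = 849 / 15 = 56.6000 ≈ 56.6.

56.6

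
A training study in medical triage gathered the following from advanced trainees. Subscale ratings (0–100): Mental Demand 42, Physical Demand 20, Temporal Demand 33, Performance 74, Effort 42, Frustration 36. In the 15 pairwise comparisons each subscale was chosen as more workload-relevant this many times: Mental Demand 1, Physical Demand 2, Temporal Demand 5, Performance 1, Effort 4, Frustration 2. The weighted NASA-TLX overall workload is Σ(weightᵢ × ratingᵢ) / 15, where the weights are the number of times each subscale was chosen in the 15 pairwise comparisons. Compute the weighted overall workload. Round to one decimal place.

37.4

The tallies are the weights (they sum to 15).
Weighted sum = 1·42 + 2·20 + 5·33 + 1·74 + 4·42 + 2·36
            = 42 + 40 + 165 + 74 + 168 + 72 = 561.
Overall workload = 561 / 15 = 37.4000 ≈ 37.4.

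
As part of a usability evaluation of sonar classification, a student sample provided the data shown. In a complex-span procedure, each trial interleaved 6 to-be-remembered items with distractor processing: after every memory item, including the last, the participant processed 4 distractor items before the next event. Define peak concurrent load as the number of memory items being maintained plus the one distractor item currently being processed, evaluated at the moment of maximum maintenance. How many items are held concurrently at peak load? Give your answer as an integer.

Maintenance is greatest during the distractor(s) after memory item 6: all 6 memory items are being held.
One distractor item is concurrently being processed.
Peak concurrent load = 6 + 1 = 7 items.

7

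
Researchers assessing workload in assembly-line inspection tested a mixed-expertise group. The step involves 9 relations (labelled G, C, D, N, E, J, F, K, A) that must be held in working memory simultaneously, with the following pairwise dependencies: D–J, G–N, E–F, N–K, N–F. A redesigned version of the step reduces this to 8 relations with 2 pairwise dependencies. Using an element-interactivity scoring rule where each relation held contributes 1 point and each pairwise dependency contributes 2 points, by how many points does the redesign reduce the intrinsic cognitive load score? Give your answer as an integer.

7

Original: 9 × 1 + 5 × 2 = 9 + 10 = 19.
Redesigned: 8 × 1 + 2 × 2 = 8 + 4 = 12.
Reduction = 19 − 12 = 7.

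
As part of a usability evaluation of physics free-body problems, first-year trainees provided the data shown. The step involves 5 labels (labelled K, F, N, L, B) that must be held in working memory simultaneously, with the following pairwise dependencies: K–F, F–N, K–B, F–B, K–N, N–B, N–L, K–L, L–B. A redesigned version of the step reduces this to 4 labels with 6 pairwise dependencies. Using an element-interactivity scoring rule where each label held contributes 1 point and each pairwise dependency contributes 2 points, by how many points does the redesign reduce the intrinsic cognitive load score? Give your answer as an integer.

Original: 5 × 1 + 9 × 2 = 5 + 18 = 23.
Redesigned: 4 × 1 + 6 × 2 = 4 + 12 = 16.
Reduction = 23 − 16 = 7.

7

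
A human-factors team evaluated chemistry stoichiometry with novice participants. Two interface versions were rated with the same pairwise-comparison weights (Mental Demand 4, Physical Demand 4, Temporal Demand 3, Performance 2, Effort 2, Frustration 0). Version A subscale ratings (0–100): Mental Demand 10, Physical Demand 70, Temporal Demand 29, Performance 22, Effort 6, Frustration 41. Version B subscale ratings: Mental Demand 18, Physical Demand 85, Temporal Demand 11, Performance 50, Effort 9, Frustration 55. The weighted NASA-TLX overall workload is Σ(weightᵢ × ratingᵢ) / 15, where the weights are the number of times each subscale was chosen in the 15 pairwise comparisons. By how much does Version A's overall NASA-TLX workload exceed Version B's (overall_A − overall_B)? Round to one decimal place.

-6.7

Version A weighted sum = 4·10 + 4·70 + 3·29 + 2·22 + 2·6 + 0·41 = 40 + 280 + 87 + 44 + 12 + 0 = 463; overall_A = 463/15 = 30.8667.
Version B weighted sum = 4·18 + 4·85 + 3·11 + 2·50 + 2·9 + 0·55 = 72 + 340 + 33 + 100 + 18 + 0 = 563; overall_B = 563/15 = 37.5333.
Difference = 30.8667 − 37.5333 = -6.6666 ≈ -6.7.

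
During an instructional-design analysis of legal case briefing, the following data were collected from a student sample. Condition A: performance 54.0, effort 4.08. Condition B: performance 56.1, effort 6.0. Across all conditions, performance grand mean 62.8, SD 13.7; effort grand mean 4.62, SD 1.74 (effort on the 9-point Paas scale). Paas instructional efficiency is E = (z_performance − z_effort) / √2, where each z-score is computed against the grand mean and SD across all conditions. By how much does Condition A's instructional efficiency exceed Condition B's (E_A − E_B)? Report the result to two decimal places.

0.67

Condition A: z_P = (54.0 − 62.8)/13.7 = -0.6423; z_E = (4.08 − 4.62)/1.74 = -0.3103; E_A = (-0.6423 − (-0.3103))/√2 = -0.2348.
Condition B: z_P = (56.1 − 62.8)/13.7 = -0.4891; z_E = (6.0 − 4.62)/1.74 = 0.7931; E_B = (-0.4891 − 0.7931)/√2 = -0.9067.
E_A − E_B = -0.2348 − (-0.9067) = 0.6719 ≈ 0.67.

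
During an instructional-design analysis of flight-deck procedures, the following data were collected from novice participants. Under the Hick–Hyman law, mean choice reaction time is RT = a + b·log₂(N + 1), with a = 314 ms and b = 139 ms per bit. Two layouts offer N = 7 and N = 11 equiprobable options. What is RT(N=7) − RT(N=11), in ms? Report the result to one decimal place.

RT(7) = 314 + 139·log₂(8) = 314 + 139·3.0000 = 731.0000 ms.
RT(11) = 314 + 139·log₂(12) = 314 + 139·3.5850 = 812.3150 ms.
Difference = 731.0000 − 812.3150 = -81.3150 ≈ -81.3 ms.

-81.3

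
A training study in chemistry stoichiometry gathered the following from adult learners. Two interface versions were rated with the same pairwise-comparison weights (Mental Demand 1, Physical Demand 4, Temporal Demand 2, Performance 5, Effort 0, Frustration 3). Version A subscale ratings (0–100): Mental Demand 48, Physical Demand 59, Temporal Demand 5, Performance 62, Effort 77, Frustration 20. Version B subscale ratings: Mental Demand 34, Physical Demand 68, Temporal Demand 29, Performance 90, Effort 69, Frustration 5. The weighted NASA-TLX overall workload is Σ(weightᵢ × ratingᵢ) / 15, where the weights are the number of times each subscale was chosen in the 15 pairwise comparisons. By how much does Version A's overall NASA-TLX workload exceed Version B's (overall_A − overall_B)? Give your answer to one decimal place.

-11.0

Version A weighted sum = 1·48 + 4·59 + 2·5 + 5·62 + 0·77 + 3·20 = 48 + 236 + 10 + 310 + 0 + 60 = 664; overall_A = 664/15 = 44.2667.
Version B weighted sum = 1·34 + 4·68 + 2·29 + 5·90 + 0·69 + 3·5 = 34 + 272 + 58 + 450 + 0 + 15 = 829; overall_B = 829/15 = 55.2667.
Difference = 44.2667 − 55.2667 = -11.0000 ≈ -11.0.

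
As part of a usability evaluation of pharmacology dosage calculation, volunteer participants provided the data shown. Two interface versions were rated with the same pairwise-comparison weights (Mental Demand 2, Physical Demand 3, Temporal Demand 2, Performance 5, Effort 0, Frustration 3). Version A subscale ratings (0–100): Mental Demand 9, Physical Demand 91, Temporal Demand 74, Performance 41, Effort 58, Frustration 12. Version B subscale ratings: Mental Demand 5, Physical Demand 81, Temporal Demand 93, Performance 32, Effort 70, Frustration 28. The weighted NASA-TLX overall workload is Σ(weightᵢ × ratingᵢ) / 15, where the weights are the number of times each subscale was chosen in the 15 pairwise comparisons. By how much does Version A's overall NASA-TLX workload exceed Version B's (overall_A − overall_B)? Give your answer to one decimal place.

-0.2

Version A weighted sum = 2·9 + 3·91 + 2·74 + 5·41 + 0·58 + 3·12 = 18 + 273 + 148 + 205 + 0 + 36 = 680; overall_A = 680/15 = 45.3333.
Version B weighted sum = 2·5 + 3·81 + 2·93 + 5·32 + 0·70 + 3·28 = 10 + 243 + 186 + 160 + 0 + 84 = 683; overall_B = 683/15 = 45.5333.
Difference = 45.3333 − 45.5333 = -0.2000 ≈ -0.2.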